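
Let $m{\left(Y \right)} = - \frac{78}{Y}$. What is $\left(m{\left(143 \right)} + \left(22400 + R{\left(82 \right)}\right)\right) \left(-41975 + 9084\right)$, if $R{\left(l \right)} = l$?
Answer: $- \frac{8133812736}{11} \approx -7.3944 \cdot 10^{8}$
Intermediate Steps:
$\left(m{\left(143 \right)} + \left(22400 + R{\left(82 \right)}\right)\right) \left(-41975 + 9084\right) = \left(- \frac{78}{143} + \left(22400 + 82\right)\right) \left(-41975 + 9084\right) = \left(\left(-78\right) \frac{1}{143} + 22482\right) \left(-32891\right) = \left(- \frac{6}{11} + 22482\right) \left(-32891\right) = \frac{247296}{11} \left(-32891\right) = - \frac{8133812736}{11}$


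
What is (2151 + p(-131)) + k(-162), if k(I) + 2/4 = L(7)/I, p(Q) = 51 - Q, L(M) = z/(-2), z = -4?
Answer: 377863/162 ≈ 2332.5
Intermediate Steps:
L(M) = 2 (L(M) = -4/(-2) = -4*(-½) = 2)
k(I) = -½ + 2/I
(2151 + p(-131)) + k(-162) = (2151 + (51 - 1*(-131))) + (½)*(4 - 1*(-162))/(-162) = (2151 + (51 + 131)) + (½)*(-1/162)*(4 + 162) = (2151 + 182) + (½)*(-1/162)*166 = 2333 - 83/162 = 377863/162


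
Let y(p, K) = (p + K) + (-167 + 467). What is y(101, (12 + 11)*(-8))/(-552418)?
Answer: -217/552418 ≈ -0.00039282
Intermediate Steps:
y(p, K) = 300 + K + p (y(p, K) = (K + p) + 300 = 300 + K + p)
y(101, (12 + 11)*(-8))/(-552418) = (300 + (12 + 11)*(-8) + 101)/(-552418) = (300 + 23*(-8) + 101)*(-1/552418) = (300 - 184 + 101)*(-1/552418) = 217*(-1/552418) = -217/552418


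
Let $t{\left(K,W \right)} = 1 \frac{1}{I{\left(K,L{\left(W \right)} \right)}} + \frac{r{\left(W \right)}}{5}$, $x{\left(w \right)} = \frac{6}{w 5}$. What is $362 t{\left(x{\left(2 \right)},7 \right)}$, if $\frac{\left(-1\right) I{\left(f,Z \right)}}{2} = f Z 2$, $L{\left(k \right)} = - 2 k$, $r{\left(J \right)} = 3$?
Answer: $\frac{95749}{420} \approx 227.97$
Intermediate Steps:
$x{\left(w \right)} = \frac{6}{5 w}$
$I{\left(f,Z \right)} = - 4 Z f$ ($I{\left(f,Z \right)} = - 2 f Z 2 = - 2 Z f 2 = - 2 \cdot 2 Z f = - 4 Z f$)
$t{\left(K,W \right)} = \frac{3}{5} + \frac{1}{8 K W}$ ($t{\left(K,W \right)} = 1 \frac{1}{\left(-4\right) \left(- 2 W\right) K} + \frac{3}{5} = 1 \frac{1}{8 K W} + 3 \cdot \frac{1}{5} = 1 \frac{1}{8 K W} + \frac{3}{5} = \frac{1}{8 K W} + \frac{3}{5} = \frac{3}{5} + \frac{1}{8 K W}$)
$362 t{\left(x{\left(2 \right)},7 \right)} = 362 \left(\frac{3}{5} + \frac{1}{8 \frac{6}{5 \cdot 2} \cdot 7}\right) = 362 \left(\frac{3}{5} + \frac{1}{8} \frac{1}{\frac{6}{5} \cdot \frac{1}{2}} \cdot \frac{1}{7}\right) = 362 \left(\frac{3}{5} + \frac{1}{8} \frac{1}{\frac{3}{5}} \cdot \frac{1}{7}\right) = 362 \left(\frac{3}{5} + \frac{1}{8} \cdot \frac{5}{3} \cdot \frac{1}{7}\right) = 362 \left(\frac{3}{5} + \frac{5}{168}\right) = 362 \cdot \frac{529}{840} = \frac{95749}{420}$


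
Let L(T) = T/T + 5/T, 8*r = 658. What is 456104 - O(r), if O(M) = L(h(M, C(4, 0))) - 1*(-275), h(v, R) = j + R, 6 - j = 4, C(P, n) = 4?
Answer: 2734963/6 ≈ 4.5583e+5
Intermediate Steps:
r = 329/4 (r = (1/8)*658 = 329/4 ≈ 82.250)
j = 2 (j = 6 - 1*4 = 6 - 4 = 2)
h(v, R) = 2 + R
L(T) = 1 + 5/T
O(M) = 1661/6 (O(M) = (5 + (2 + 4))/(2 + 4) - 1*(-275) = (5 + 6)/6 + 275 = (1/6)*11 + 275 = 11/6 + 275 = 1661/6)
456104 - O(r) = 456104 - 1*1661/6 = 456104 - 1661/6 = 2734963/6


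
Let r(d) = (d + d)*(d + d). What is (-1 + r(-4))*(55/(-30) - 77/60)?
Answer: -3927/20 ≈ -196.35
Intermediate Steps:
r(d) = 4*d**2 (r(d) = (2*d)*(2*d) = 4*d**2)
(-1 + r(-4))*(55/(-30) - 77/60) = (-1 + 4*(-4)**2)*(55/(-30) - 77/60) = (-1 + 4*16)*(55*(-1/30) - 77*1/60) = (-1 + 64)*(-11/6 - 77/60) = 63*(-187/60) = -3927/20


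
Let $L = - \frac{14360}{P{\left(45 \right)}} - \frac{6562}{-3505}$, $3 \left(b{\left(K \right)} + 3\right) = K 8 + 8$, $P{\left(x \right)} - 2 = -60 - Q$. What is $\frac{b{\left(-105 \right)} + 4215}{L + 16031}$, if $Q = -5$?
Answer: $\frac{2192770060}{9086034903} \approx 0.24133$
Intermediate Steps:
$P{\left(x \right)} = -53$ ($P{\left(x \right)} = 2 - 55 = -53$)
$b{\left(K \right)} = - \frac{1}{3} + \frac{8 K}{3}$ ($b{\left(K \right)} = -3 + \frac{K 8 + 8}{3} = -3 + \frac{8 K + 8}{3} = -3 + \frac{8 + 8 K}{3} = -3 + \left(\frac{8}{3} + \frac{8 K}{3}\right) = - \frac{1}{3} + \frac{8 K}{3}$)
$L = \frac{50679586}{185765}$ ($L = - \frac{14360}{-53} - \frac{6562}{-3505} = \left(-14360\right) \left(- \frac{1}{53}\right) - - \frac{6562}{3505} = \frac{14360}{53} + \frac{6562}{3505} = \frac{50679586}{185765} \approx 272.82$)
$\frac{b{\left(-105 \right)} + 4215}{L + 16031} = \frac{\left(- \frac{1}{3} + \frac{8}{3} \left(-105\right)\right) + 4215}{\frac{50679586}{185765} + 16031} = \frac{\left(- \frac{1}{3} - 280\right) + 4215}{\frac{3028678301}{185765}} = \left(- \frac{841}{3} + 4215\right) \frac{185765}{3028678301} = \frac{11804}{3} \cdot \frac{185765}{3028678301} = \frac{2192770060}{9086034903}$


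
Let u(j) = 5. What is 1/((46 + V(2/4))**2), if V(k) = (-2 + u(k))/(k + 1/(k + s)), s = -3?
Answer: 1/5776 ≈ 0.00017313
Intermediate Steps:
V(k) = 3/(k + 1/(-3 + k)) (V(k) = (-2 + 5)/(k + 1/(k - 3)) = 3/(k + 1/(-3 + k)))
1/((46 + V(2/4))**2) = 1/((46 + 3*(-3 + 2/4)/(1 + (2/4)**2 - 6/4))**2) = 1/((46 + 3*(-3 + 2*(1/4))/(1 + (2*(1/4))**2 - 6/4))**2) = 1/((46 + 3*(-3 + 1/2)/(1 + (1/2)**2 - 3*1/2))**2) = 1/((46 + 3*(-5/2)/(1 + 1/4 - 3/2))**2) = 1/((46 + 3*(-5/2)/(-1/4))**2) = 1/((46 + 3*(-4)*(-5/2))**2) = 1/((46 + 30)**2) = 1/(76**2) = 1/5776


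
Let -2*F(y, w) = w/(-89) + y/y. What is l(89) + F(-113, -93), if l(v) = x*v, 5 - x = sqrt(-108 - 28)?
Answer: 39514/89 - 178*I*sqrt(34) ≈ 443.98 - 1037.9*I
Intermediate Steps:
x = 5 - 2*I*sqrt(34) (x = 5 - sqrt(-108 - 28) = 5 - sqrt(-136) = 5 - 2*I*sqrt(34) ≈ 5.0 - 11.662*I)
F(y, w) = -1/2 + w/178 (F(y, w) = -(w/(-89) + y/y)/2 = -(w*(-1/89) + 1)/2 = -(-w/89 + 1)/2 = -(1 - w/89)/2 = -1/2 + w/178)
l(v) = v*(5 - 2*I*sqrt(34)) (l(v) = (5 - 2*I*sqrt(34))*v = v*(5 - 2*I*sqrt(34)))
l(89) + F(-113, -93) = 89*(5 - 2*I*sqrt(34)) + (-1/2 + (1/178)*(-93)) = (445 - 178*I*sqrt(34)) + (-1/2 - 93/178) = (445 - 178*I*sqrt(34)) - 91/89 = 39514/89 - 178*I*sqrt(34)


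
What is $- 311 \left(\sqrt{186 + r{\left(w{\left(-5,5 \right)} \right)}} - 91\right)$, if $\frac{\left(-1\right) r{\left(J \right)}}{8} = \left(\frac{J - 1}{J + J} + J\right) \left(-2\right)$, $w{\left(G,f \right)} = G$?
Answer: $28301 - \frac{5287 \sqrt{10}}{5} \approx 24957.0$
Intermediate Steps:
$r{\left(J \right)} = 16 J + \frac{8 \left(-1 + J\right)}{J}$ ($r{\left(J \right)} = - 8 \left(\frac{J - 1}{J + J} + J\right) \left(-2\right) = - 8 \left(\frac{-1 + J}{2 J} + J\right) \left(-2\right) = - 8 \left(J + \frac{-1 + J}{2 J}\right) \left(-2\right) = - 8 \left(- 2 J - \frac{-1 + J}{J}\right) = 16 J + \frac{8 \left(-1 + J\right)}{J}$)
$- 311 \left(\sqrt{186 + r{\left(w{\left(-5,5 \right)} \right)}} - 91\right) = - 311 \left(\sqrt{186 + \left(8 - \frac{8}{-5} + 16 \left(-5\right)\right)} - 91\right) = - 311 \left(\sqrt{186 - \frac{352}{5}} - 91\right) = - 311 \left(\sqrt{\frac{578}{5}} - 91\right) = - 311 \left(\frac{17 \sqrt{10}}{5} - 91\right) = - 311 \left(-91 + \frac{17 \sqrt{10}}{5}\right) = 28301 - \frac{5287 \sqrt{10}}{5}$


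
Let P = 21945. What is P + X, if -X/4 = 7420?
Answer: -7735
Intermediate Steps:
X = -29680 (X = -4*7420 = -29680)
P + X = 21945 - 29680 = -7735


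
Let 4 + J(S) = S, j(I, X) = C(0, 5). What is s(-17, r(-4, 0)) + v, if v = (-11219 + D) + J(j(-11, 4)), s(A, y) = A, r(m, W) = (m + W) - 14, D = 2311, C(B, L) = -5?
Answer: -8934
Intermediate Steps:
j(I, X) = -5
J(S) = -4 + S
r(m, W) = -14 + W + m (r(m, W) = (W + m) - 14 = -14 + W + m)
v = -8917 (v = (-11219 + 2311) + (-4 - 5) = -8908 - 9 = -8917)
s(-17, r(-4, 0)) + v = -17 - 8917 = -8934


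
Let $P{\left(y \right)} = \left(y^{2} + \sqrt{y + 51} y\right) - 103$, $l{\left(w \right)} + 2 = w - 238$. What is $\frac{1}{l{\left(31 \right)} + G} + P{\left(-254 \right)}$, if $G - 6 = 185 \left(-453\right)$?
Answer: $\frac{5411207303}{84008} - 254 i \sqrt{203} \approx 64413.0 - 3618.9 i$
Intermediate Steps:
$l{\left(w \right)} = -240 + w$ ($l{\left(w \right)} = -2 + \left(w - 238\right) = -2 + \left(-238 + w\right) = -240 + w$)
$G = -83799$ ($G = 6 + 185 \left(-453\right) = 6 - 83805 = -83799$)
$P{\left(y \right)} = -103 + y^{2} + y \sqrt{51 + y}$ ($P{\left(y \right)} = \left(y^{2} + \sqrt{51 + y} y\right) - 103 = \left(y^{2} + y \sqrt{51 + y}\right) - 103 = -103 + y^{2} + y \sqrt{51 + y}$)
$\frac{1}{l{\left(31 \right)} + G} + P{\left(-254 \right)} = \frac{1}{\left(-240 + 31\right) - 83799} - \left(103 - 64516 + 254 \sqrt{51 - 254}\right) = \frac{1}{-209 - 83799} - \left(-64413 + 254 i \sqrt{203}\right) = \frac{1}{-84008} - \left(-64413 + 254 i \sqrt{203}\right) = - \frac{1}{84008} - \left(-64413 + 254 i \sqrt{203}\right) = - \frac{1}{84008} + \left(64413 - 254 i \sqrt{203}\right) = \frac{5411207303}{84008} - 254 i \sqrt{203}$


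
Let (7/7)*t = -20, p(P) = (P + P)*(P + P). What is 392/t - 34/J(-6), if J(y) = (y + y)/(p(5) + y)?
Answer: 3701/15 ≈ 246.73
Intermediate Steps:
p(P) = 4*P² (p(P) = (2*P)*(2*P) = 4*P²)
t = -20
J(y) = 2*y/(100 + y) (J(y) = (y + y)/(4*5² + y) = (2*y)/(4*25 + y) = (2*y)/(100 + y) = 2*y/(100 + y))
392/t - 34/J(-6) = 392/(-20) - 34/(2*(-6)/(100 - 6)) = 392*(-1/20) - 34/(2*(-6)/94) = -98/5 - 34/(2*(-6)*(1/94)) = -98/5 - 34/(-6/47) = -98/5 - 34*(-47/6) = -98/5 + 799/3 = 3701/15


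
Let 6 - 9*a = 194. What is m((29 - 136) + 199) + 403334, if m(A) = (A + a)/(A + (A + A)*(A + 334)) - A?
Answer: 71200843342/176571 ≈ 4.0324e+5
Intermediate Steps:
a = -188/9 (a = 2/3 - 1/9*194 = 2/3 - 194/9 = -188/9 ≈ -20.889)
m(A) = -A + (-188/9 + A)/(A + 2*A*(334 + A)) (m(A) = (A - 188/9)/(A + (A + A)*(A + 334)) - A = (-188/9 + A)/(A + (2*A)*(334 + A)) - A = (-188/9 + A)/(A + 2*A*(334 + A)) - A = -A + (-188/9 + A)/(A + 2*A*(334 + A)))
m((29 - 136) + 199) + 403334 = (-188/9 + ((29 - 136) + 199) - 669*((29 - 136) + 199)**2 - 2*((29 - 136) + 199)**3)/(((29 - 136) + 199)*(669 + 2*((29 - 136) + 199))) + 403334 = (-188/9 + (-107 + 199) - 669*(-107 + 199)**2 - 2*(-107 + 199)**3)/((-107 + 199)*(669 + 2*(-107 + 199))) + 403334 = (-188/9 + 92 - 669*92**2 - 2*92**3)/(92*(669 + 2*92)) + 403334 = (-188/9 + 92 - 669*8464 - 2*778688)/(92*(669 + 184)) + 403334 = (1/92)*(-188/9 + 92 - 5662416 - 1557376)/853 + 403334 = (1/92)*(1/853)*(-64977488/9) + 403334 = -16244372/176571 + 403334 = 71200843342/176571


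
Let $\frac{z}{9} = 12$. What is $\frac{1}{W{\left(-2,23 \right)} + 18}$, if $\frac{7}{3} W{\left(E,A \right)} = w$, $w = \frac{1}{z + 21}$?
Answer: $\frac{301}{5419} \approx 0.055545$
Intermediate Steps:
$z = 108$ ($z = 9 \cdot 12 = 108$)
$w = \frac{1}{129}$ ($w = \frac{1}{108 + 21} = \frac{1}{129} \approx 0.0077519$)
$W{\left(E,A \right)} = \frac{1}{301}$ ($W{\left(E,A \right)} = \frac{3}{7} \cdot \frac{1}{129} = \frac{1}{301}$)
$\frac{1}{W{\left(-2,23 \right)} + 18} = \frac{1}{\frac{1}{301} + 18} = \frac{1}{\frac{5419}{301}} = \frac{301}{5419}$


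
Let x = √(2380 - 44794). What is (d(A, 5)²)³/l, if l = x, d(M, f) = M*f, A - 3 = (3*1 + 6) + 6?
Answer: -88573500000*I*√42414/7069 ≈ -2.5805e+9*I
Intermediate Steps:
A = 18 (A = 3 + ((3*1 + 6) + 6) = 3 + ((3 + 6) + 6) = 3 + (9 + 6) = 3 + 15 = 18)
x = I*√42414 (x = √(-42414) = I*√42414 ≈ 205.95*I)
l = I*√42414 ≈ 205.95*I
(d(A, 5)²)³/l = ((18*5)²)³/((I*√42414)) = (90²)³*(-I*√42414/42414) = 8100³*(-I*√42414/42414) = 531441000000*(-I*√42414/42414) = -88573500000*I*√42414/7069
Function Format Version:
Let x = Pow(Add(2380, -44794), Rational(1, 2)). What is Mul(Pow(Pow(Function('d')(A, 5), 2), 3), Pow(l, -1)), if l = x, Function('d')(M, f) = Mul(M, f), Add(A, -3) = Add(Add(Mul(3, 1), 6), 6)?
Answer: Mul(Rational(-88573500000, 7069), I, Pow(42414, Rational(1, 2))) ≈ Mul(-2.5805e+9, I)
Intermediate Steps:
A = 18 (A = Add(3, Add(Add(Mul(3, 1), 6), 6)) = Add(3, Add(Add(3, 6), 6)) = Add(3, Add(9, 6)) = Add(3, 15) = 18)
x = Mul(I, Pow(42414, Rational(1, 2))) (x = Pow(-42414, Rational(1, 2)) = Mul(I, Pow(42414, Rational(1, 2))) ≈ Mul(205.95, I))
l = Mul(I, Pow(42414, Rational(1, 2))) ≈ Mul(205.95, I)
Mul(Pow(Pow(Function('d')(A, 5), 2), 3), Pow(l, -1)) = Mul(Pow(Pow(Mul(18, 5), 2), 3), Pow(Mul(I, Pow(42414, Rational(1, 2))), -1)) = Mul(Pow(Pow(90, 2), 3), Mul(Rational(-1, 42414), I, Pow(42414, Rational(1, 2)))) = Mul(Pow(8100, 3), Mul(Rational(-1, 42414), I, Pow(42414, Rational(1, 2)))) = Mul(531441000000, Mul(Rational(-1, 42414), I, Pow(42414, Rational(1, 2)))) = Mul(Rational(-88573500000, 7069), I, Pow(42414, Rational(1, 2)))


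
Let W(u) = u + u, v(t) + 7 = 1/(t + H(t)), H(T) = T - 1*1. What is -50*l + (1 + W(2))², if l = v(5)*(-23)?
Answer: -71075/9 ≈ -7897.2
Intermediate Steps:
H(T) = -1 + T (H(T) = T - 1 = -1 + T)
v(t) = -7 + 1/(-1 + 2*t) (v(t) = -7 + 1/(t + (-1 + t)) = -7 + 1/(-1 + 2*t))
W(u) = 2*u
l = 1426/9 (l = (2*(4 - 7*5)/(-1 + 2*5))*(-23) = (2*(4 - 35)/(-1 + 10))*(-23) = (2*(-31)/9)*(-23) = (2*(⅑)*(-31))*(-23) = -62/9*(-23) = 1426/9 ≈ 158.44)
-50*l + (1 + W(2))² = -50*1426/9 + (1 + 2*2)² = -71300/9 + (1 + 4)² = -71300/9 + 5² = -71300/9 + 25 = -71075/9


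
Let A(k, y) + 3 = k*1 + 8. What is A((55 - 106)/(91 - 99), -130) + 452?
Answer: 3707/8 ≈ 463.38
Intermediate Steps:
A(k, y) = 5 + k (A(k, y) = -3 + (k*1 + 8) = -3 + (k + 8) = -3 + (8 + k) = 5 + k)
A((55 - 106)/(91 - 99), -130) + 452 = (5 + (55 - 106)/(91 - 99)) + 452 = (5 - 51/(-8)) + 452 = (5 - 51*(-1/8)) + 452 = (5 + 51/8) + 452 = 91/8 + 452 = 3707/8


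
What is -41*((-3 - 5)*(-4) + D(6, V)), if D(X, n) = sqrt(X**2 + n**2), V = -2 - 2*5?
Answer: -1312 - 246*sqrt(5) ≈ -1862.1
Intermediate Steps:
V = -12 (V = -2 - 10 = -12)
-41*((-3 - 5)*(-4) + D(6, V)) = -41*((-3 - 5)*(-4) + sqrt(6**2 + (-12)**2)) = -41*(-8*(-4) + sqrt(36 + 144)) = -41*(32 + sqrt(180)) = -41*(32 + 6*sqrt(5)) = -1312 - 246*sqrt(5)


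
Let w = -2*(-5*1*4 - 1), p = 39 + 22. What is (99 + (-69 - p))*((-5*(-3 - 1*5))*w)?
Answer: -52080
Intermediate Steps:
p = 61
w = 42 (w = -2*(-5*4 - 1) = -2*(-20 - 1) = -2*(-21) = 42)
(99 + (-69 - p))*((-5*(-3 - 1*5))*w) = (99 + (-69 - 1*61))*(-5*(-3 - 1*5)*42) = (99 + (-69 - 61))*(-5*(-3 - 5)*42) = (99 - 130)*(-5*(-8)*42) = -1240*42 = -31*1680 = -52080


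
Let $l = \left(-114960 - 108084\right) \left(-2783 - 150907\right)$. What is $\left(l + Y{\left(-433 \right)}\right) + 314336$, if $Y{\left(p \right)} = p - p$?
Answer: $34279946696$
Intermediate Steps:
$Y{\left(p \right)} = 0$
$l = 34279632360$ ($l = \left(-223044\right) \left(-153690\right) = 34279632360$)
$\left(l + Y{\left(-433 \right)}\right) + 314336 = \left(34279632360 + 0\right) + 314336 = 34279632360 + 314336 = 34279946696$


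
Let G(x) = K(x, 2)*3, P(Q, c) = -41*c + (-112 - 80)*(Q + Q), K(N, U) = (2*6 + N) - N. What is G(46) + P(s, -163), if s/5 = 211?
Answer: -398401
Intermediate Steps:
s = 1055 (s = 5*211 = 1055)
K(N, U) = 12 (K(N, U) = (12 + N) - N = 12)
P(Q, c) = -384*Q - 41*c (P(Q, c) = -41*c - 384*Q = -384*Q - 41*c)
G(x) = 36 (G(x) = 12*3 = 36)
G(46) + P(s, -163) = 36 + (-384*1055 - 41*(-163)) = 36 + (-405120 + 6683) = 36 - 398437 = -398401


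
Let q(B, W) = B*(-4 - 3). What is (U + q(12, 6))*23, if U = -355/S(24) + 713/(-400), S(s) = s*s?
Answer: -28615289/14400 ≈ -1987.2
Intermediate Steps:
S(s) = s²
q(B, W) = -7*B (q(B, W) = B*(-7) = -7*B)
U = -34543/14400 (U = -355/(24²) + 713/(-400) = -355/576 + 713*(-1/400) = -355*1/576 - 713/400 = -355/576 - 713/400 = -34543/14400 ≈ -2.3988)
(U + q(12, 6))*23 = (-34543/14400 - 7*12)*23 = (-34543/14400 - 84)*23 = -1244143/14400*23 = -28615289/14400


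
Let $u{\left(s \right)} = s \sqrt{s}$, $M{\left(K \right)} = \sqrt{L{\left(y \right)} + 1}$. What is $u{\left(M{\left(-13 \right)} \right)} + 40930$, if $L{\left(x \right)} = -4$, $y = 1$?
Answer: $40930 + 3^{\frac{3}{4}} i^{\frac{3}{2}} \approx 40928.0 + 1.6119 i$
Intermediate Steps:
$M{\left(K \right)} = i \sqrt{3}$ ($M{\left(K \right)} = \sqrt{-4 + 1} = \sqrt{-3} = i \sqrt{3}$)
$u{\left(s \right)} = s^{\frac{3}{2}}$
$u{\left(M{\left(-13 \right)} \right)} + 40930 = \left(i \sqrt{3}\right)^{\frac{3}{2}} + 40930 = 3^{\frac{3}{4}} i^{\frac{3}{2}} + 40930 = 40930 + 3^{\frac{3}{4}} i^{\frac{3}{2}}$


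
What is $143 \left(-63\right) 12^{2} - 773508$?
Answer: $-2070804$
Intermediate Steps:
$143 \left(-63\right) 12^{2} - 773508 = \left(-9009\right) 144 - 773508 = -1297296 - 773508 = -2070804$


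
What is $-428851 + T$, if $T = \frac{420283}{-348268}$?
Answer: $- \frac{149355500351}{348268} \approx -4.2885 \cdot 10^{5}$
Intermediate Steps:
$T = - \frac{420283}{348268}$ ($T = 420283 \left(- \frac{1}{348268}\right) = - \frac{420283}{348268} \approx -1.2068$)
$-428851 + T = -428851 - \frac{420283}{348268} = - \frac{149355500351}{348268}$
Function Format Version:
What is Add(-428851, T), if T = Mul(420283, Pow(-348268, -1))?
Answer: Rational(-149355500351, 348268) ≈ -4.2885e+5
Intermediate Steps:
T = Rational(-420283, 348268) (T = Mul(420283, Rational(-1, 348268)) = Rational(-420283, 348268) ≈ -1.2068)
Add(-428851, T) = Add(-428851, Rational(-420283, 348268)) = Rational(-149355500351, 348268)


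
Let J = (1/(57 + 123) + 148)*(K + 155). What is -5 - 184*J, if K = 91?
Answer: -100489927/15 ≈ -6.6993e+6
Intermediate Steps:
J = 1092281/30 (J = (1/(57 + 123) + 148)*(91 + 155) = (1/180 + 148)*246 = (26641/180)*246 = 1092281/30 ≈ 36409.)
-5 - 184*J = -5 - 184*1092281/30 = -5 - 100489852/15 = -100489927/15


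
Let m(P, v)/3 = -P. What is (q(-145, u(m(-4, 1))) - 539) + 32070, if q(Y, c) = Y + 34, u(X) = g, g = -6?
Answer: 31420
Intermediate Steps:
m(P, v) = -3*P (m(P, v) = 3*(-P) = -3*P)
u(X) = -6
q(Y, c) = 34 + Y
(q(-145, u(m(-4, 1))) - 539) + 32070 = ((34 - 145) - 539) + 32070 = (-111 - 539) + 32070 = -650 + 32070 = 31420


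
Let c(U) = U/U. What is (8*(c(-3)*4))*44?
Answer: 1408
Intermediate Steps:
c(U) = 1
(8*(c(-3)*4))*44 = (8*(1*4))*44 = (8*4)*44 = 32*44 = 1408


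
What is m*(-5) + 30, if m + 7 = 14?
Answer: -5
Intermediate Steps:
m = 7 (m = -7 + 14 = 7)
m*(-5) + 30 = 7*(-5) + 30 = -35 + 30 = -5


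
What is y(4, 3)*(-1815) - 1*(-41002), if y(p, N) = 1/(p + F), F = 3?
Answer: 285199/7 ≈ 40743.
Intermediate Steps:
y(p, N) = 1/(3 + p) (y(p, N) = 1/(p + 3) = 1/(3 + p))
y(4, 3)*(-1815) - 1*(-41002) = -1815/(3 + 4) - 1*(-41002) = -1815/7 + 41002 = 285199/7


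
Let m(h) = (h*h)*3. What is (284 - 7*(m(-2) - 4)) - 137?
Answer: 91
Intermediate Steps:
m(h) = 3*h**2 (m(h) = h**2*3 = 3*h**2)
(284 - 7*(m(-2) - 4)) - 137 = (284 - 7*(3*(-2)**2 - 4)) - 137 = (284 - 7*(3*4 - 4)) - 137 = (284 - 7*(12 - 4)) - 137 = (284 - 7*8) - 137 = (284 - 56) - 137 = 228 - 137 = 91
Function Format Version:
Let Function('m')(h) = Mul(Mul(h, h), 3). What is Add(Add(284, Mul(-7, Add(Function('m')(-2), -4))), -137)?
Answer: 91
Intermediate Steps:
Function('m')(h) = Mul(3, Pow(h, 2)) (Function('m')(h) = Mul(Pow(h, 2), 3) = Mul(3, Pow(h, 2)))
Add(Add(284, Mul(-7, Add(Function('m')(-2), -4))), -137) = Add(Add(284, Mul(-7, Add(Mul(3, Pow(-2, 2)), -4))), -137) = Add(Add(284, Mul(-7, Add(Mul(3, 4), -4))), -137) = Add(Add(284, Mul(-7, Add(12, -4))), -137) = Add(Add(284, Mul(-7, 8)), -137) = Add(Add(284, -56), -137) = Add(228, -137) = 91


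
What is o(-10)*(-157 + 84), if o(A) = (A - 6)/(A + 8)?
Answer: -584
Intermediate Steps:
o(A) = (-6 + A)/(8 + A)
o(-10)*(-157 + 84) = ((-6 - 10)/(8 - 10))*(-157 + 84) = (-16/(-2))*(-73) = -½*(-16)*(-73) = 8*(-73) = -584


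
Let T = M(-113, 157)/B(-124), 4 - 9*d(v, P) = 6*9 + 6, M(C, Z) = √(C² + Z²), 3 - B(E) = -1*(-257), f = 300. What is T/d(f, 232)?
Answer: 9*√37418/14224 ≈ 0.12239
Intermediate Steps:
B(E) = -254 (B(E) = 3 - (-1)*(-257) = 3 - 1*257 = 3 - 257 = -254)
d(v, P) = -56/9 (d(v, P) = 4/9 - (6*9 + 6)/9 = 4/9 - (54 + 6)/9 = 4/9 - ⅑*60 = 4/9 - 20/3 = -56/9)
T = -√37418/254 (T = √((-113)² + 157²)/(-254) = √(12769 + 24649)*(-1/254) = √37418*(-1/254) = -√37418/254 ≈ -0.76156)
T/d(f, 232) = (-√37418/254)/(-56/9) = -√37418/254*(-9/56) = 9*√37418/14224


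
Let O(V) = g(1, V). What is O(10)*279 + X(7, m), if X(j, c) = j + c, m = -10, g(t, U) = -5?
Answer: -1398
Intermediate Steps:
O(V) = -5
X(j, c) = c + j
O(10)*279 + X(7, m) = -5*279 + (-10 + 7) = -1395 - 3 = -1398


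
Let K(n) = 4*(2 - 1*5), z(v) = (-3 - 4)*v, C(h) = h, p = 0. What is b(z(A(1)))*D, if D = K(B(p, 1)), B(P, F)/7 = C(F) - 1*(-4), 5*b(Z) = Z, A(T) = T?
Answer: 84/5 ≈ 16.800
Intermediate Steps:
z(v) = -7*v
b(Z) = Z/5
B(P, F) = 28 + 7*F (B(P, F) = 7*(F - 1*(-4)) = 7*(F + 4) = 7*(4 + F) = 28 + 7*F)
K(n) = -12 (K(n) = 4*(2 - 5) = 4*(-3) = -12)
D = -12
b(z(A(1)))*D = ((-7*1)/5)*(-12) = ((⅕)*(-7))*(-12) = -7/5*(-12) = 84/5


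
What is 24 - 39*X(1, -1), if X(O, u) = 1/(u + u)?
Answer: 87/2 ≈ 43.500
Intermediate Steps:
X(O, u) = 1/(2*u)
24 - 39*X(1, -1) = 24 - 39/(2*(-1)) = 24 - 39*(-1)/2 = 24 - 39*(-½) = 24 + 39/2 = 87/2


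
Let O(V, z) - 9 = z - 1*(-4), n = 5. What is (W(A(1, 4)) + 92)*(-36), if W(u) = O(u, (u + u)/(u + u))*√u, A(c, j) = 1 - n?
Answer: -3312 - 1008*I ≈ -3312.0 - 1008.0*I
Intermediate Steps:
O(V, z) = 13 + z (O(V, z) = 9 + (z - 1*(-4)) = 9 + (z + 4) = 9 + (4 + z) = 13 + z)
A(c, j) = -4 (A(c, j) = 1 - 1*5 = 1 - 5 = -4)
W(u) = 14*√u (W(u) = (13 + (u + u)/(u + u))*√u = (13 + (2*u)/((2*u)))*√u = (13 + (2*u)*(1/(2*u)))*√u = (13 + 1)*√u = 14*√u)
(W(A(1, 4)) + 92)*(-36) = (14*√(-4) + 92)*(-36) = (14*(2*I) + 92)*(-36) = (28*I + 92)*(-36) = (92 + 28*I)*(-36) = -3312 - 1008*I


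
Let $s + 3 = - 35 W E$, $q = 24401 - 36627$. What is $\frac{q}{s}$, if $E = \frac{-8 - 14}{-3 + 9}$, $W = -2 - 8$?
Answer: $\frac{36678}{3859} \approx 9.5045$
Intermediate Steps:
$q = -12226$
$W = -10$ ($W = -2 - 8 = -10$)
$E = - \frac{11}{3}$ ($E = - \frac{22}{6} = \left(-22\right) \frac{1}{6} = - \frac{11}{3} \approx -3.6667$)
$s = - \frac{3859}{3}$ ($s = -3 + \left(-35\right) \left(-10\right) \left(- \frac{11}{3}\right) = -3 + 350 \left(- \frac{11}{3}\right) = -3 - \frac{3850}{3} = - \frac{3859}{3} \approx -1286.3$)
$\frac{q}{s} = - \frac{12226}{- \frac{3859}{3}} = \left(-12226\right) \left(- \frac{3}{3859}\right) = \frac{36678}{3859}$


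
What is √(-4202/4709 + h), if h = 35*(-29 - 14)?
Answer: I*√33392682123/4709 ≈ 38.806*I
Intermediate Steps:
h = -1505 (h = 35*(-43) = -1505)
√(-4202/4709 + h) = √(-4202/4709 - 1505) = √(-7091247/4709) = I*√33392682123/4709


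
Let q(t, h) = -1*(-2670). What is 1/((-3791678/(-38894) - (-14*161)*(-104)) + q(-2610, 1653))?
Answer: -19447/4504868623 ≈ -4.3169e-6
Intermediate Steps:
q(t, h) = 2670
1/((-3791678/(-38894) - (-14*161)*(-104)) + q(-2610, 1653)) = 1/((-3791678/(-38894) - (-14*161)*(-104)) + 2670) = 1/((-3791678*(-1/38894) - (-2254)*(-104)) + 2670) = 1/((1895839/19447 - 1*234416) + 2670) = 1/((1895839/19447 - 234416) + 2670) = 1/(-4556792113/19447 + 2670) = 1/(-4504868623/19447) = -19447/4504868623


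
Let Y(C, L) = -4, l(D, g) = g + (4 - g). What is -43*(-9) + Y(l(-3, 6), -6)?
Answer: 383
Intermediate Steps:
l(D, g) = 4
-43*(-9) + Y(l(-3, 6), -6) = -43*(-9) - 4 = 387 - 4 = 383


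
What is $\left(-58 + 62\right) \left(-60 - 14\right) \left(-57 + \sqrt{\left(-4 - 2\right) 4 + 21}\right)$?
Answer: $16872 - 296 i \sqrt{3} \approx 16872.0 - 512.69 i$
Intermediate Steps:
$\left(-58 + 62\right) \left(-60 - 14\right) \left(-57 + \sqrt{\left(-4 - 2\right) 4 + 21}\right) = 4 \left(-74\right) \left(-57 + \sqrt{\left(-6\right) 4 + 21}\right) = - 296 \left(-57 + \sqrt{-24 + 21}\right) = - 296 \left(-57 + \sqrt{-3}\right) = - 296 \left(-57 + i \sqrt{3}\right) = 16872 - 296 i \sqrt{3}$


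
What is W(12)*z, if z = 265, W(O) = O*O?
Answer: 38160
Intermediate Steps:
W(O) = O²
W(12)*z = 12²*265 = 144*265 = 38160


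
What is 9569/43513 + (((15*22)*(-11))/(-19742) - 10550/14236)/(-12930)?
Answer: 1738998900101075/7906179729450804 ≈ 0.21995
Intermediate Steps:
9569/43513 + (((15*22)*(-11))/(-19742) - 10550/14236)/(-12930) = 9569*(1/43513) + ((330*(-11))*(-1/19742) - 10550*1/14236)*(-1/12930) = 9569/43513 + (-3630*(-1/19742) - 5275/7118)*(-1/12930) = 9569/43513 + (1815/9871 - 5275/7118)*(-1/12930) = 9569/43513 - 39150355/70261778*(-1/12930) = 9569/43513 + 7830071/181696957908 = 1738998900101075/7906179729450804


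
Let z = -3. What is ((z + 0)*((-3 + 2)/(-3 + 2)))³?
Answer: -27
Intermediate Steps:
((z + 0)*((-3 + 2)/(-3 + 2)))³ = ((-3 + 0)*((-3 + 2)/(-3 + 2)))³ = (-(-3)/(-1))³ = (-(-3)*(-1))³ = (-3*1)³ = (-3)³ = -27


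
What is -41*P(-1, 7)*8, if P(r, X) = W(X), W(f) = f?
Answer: -2296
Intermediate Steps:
P(r, X) = X
-41*P(-1, 7)*8 = -41*7*8 = -287*8 = -2296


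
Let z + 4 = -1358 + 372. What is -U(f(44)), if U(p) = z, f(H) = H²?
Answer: 990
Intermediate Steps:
z = -990 (z = -4 + (-1358 + 372) = -4 - 986 = -990)
U(p) = -990
-U(f(44)) = -1*(-990) = 990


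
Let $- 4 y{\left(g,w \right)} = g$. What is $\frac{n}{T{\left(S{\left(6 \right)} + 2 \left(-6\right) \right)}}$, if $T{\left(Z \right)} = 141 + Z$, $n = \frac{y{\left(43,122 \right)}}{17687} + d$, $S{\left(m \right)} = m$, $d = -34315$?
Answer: $- \frac{89915469}{353740} \approx -254.19$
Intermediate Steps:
$y{\left(g,w \right)} = - \frac{g}{4}$
$n = - \frac{2427717663}{70748}$ ($n = \frac{\left(- \frac{1}{4}\right) 43}{17687} - 34315 = \left(- \frac{43}{4}\right) \frac{1}{17687} - 34315 = - \frac{43}{70748} - 34315 = - \frac{2427717663}{70748} \approx -34315.0$)
$\frac{n}{T{\left(S{\left(6 \right)} + 2 \left(-6\right) \right)}} = - \frac{2427717663}{70748 \left(141 + \left(6 + 2 \left(-6\right)\right)\right)} = - \frac{2427717663}{70748 \left(141 + \left(6 - 12\right)\right)} = - \frac{2427717663}{70748 \left(141 - 6\right)} = - \frac{2427717663}{70748 \cdot 135} = \left(- \frac{2427717663}{70748}\right) \frac{1}{135} = - \frac{89915469}{353740}$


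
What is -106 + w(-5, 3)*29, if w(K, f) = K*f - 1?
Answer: -570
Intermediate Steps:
w(K, f) = -1 + K*f
-106 + w(-5, 3)*29 = -106 + (-1 - 5*3)*29 = -106 + (-1 - 15)*29 = -106 - 16*29 = -106 - 464 = -570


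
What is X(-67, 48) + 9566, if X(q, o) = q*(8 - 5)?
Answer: 9365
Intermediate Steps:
X(q, o) = 3*q (X(q, o) = q*3 = 3*q)
X(-67, 48) + 9566 = 3*(-67) + 9566 = -201 + 9566 = 9365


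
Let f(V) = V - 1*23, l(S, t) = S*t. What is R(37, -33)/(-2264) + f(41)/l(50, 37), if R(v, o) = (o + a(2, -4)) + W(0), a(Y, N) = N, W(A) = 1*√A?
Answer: 54601/2094200 ≈ 0.026072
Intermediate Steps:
W(A) = √A
R(v, o) = -4 + o (R(v, o) = (o - 4) + √0 = (-4 + o) + 0 = -4 + o)
f(V) = -23 + V (f(V) = V - 23 = -23 + V)
R(37, -33)/(-2264) + f(41)/l(50, 37) = (-4 - 33)/(-2264) + (-23 + 41)/((50*37)) = -37*(-1/2264) + 18/1850 = 37/2264 + 18*(1/1850) = 37/2264 + 9/925 = 54601/2094200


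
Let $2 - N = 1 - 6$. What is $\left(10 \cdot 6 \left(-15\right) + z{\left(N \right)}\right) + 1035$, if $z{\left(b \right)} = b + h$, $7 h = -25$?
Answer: $\frac{969}{7} \approx 138.43$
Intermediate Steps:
$h = - \frac{25}{7}$ ($h = \frac{1}{7} \left(-25\right) = - \frac{25}{7} \approx -3.5714$)
$N = 7$ ($N = 2 - \left(1 - 6\right) = 2 - -5 = 2 + 5 = 7$)
$z{\left(b \right)} = - \frac{25}{7} + b$ ($z{\left(b \right)} = b - \frac{25}{7} = - \frac{25}{7} + b$)
$\left(10 \cdot 6 \left(-15\right) + z{\left(N \right)}\right) + 1035 = \left(10 \cdot 6 \left(-15\right) + \left(- \frac{25}{7} + 7\right)\right) + 1035 = \left(60 \left(-15\right) + \frac{24}{7}\right) + 1035 = \left(-900 + \frac{24}{7}\right) + 1035 = - \frac{6276}{7} + 1035 = \frac{969}{7}$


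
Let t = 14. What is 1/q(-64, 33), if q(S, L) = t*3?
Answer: 1/42 ≈ 0.023810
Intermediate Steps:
q(S, L) = 42 (q(S, L) = 14*3 = 42)
1/q(-64, 33) = 1/42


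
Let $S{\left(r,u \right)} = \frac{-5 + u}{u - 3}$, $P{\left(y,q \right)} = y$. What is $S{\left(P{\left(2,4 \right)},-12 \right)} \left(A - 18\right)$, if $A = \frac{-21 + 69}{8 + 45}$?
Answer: $- \frac{5134}{265} \approx -19.374$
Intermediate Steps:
$S{\left(r,u \right)} = \frac{-5 + u}{-3 + u}$
$A = \frac{48}{53} \approx 0.90566$
$S{\left(P{\left(2,4 \right)},-12 \right)} \left(A - 18\right) = \frac{-5 - 12}{-3 - 12} \left(\frac{48}{53} - 18\right) = \frac{1}{-15} \left(-17\right) \left(- \frac{906}{53}\right) = \left(- \frac{1}{15}\right) \left(-17\right) \left(- \frac{906}{53}\right) = \frac{17}{15} \left(- \frac{906}{53}\right) = - \frac{5134}{265}$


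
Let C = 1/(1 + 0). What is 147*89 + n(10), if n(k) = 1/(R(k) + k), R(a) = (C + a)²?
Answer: 1713874/131 ≈ 13083.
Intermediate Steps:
C = 1 (C = 1/1 = 1)
R(a) = (1 + a)²
n(k) = 1/(k + (1 + k)²) (n(k) = 1/((1 + k)² + k) = 1/(k + (1 + k)²))
147*89 + n(10) = 147*89 + 1/(10 + (1 + 10)²) = 13083 + 1/(10 + 11²) = 13083 + 1/(10 + 121) = 13083 + 1/131 = 1713874/131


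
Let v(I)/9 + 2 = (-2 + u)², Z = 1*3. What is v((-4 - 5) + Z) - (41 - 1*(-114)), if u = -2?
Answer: -29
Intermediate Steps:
Z = 3
v(I) = 126 (v(I) = -18 + 9*(-2 - 2)² = -18 + 9*(-4)² = -18 + 9*16 = -18 + 144 = 126)
v((-4 - 5) + Z) - (41 - 1*(-114)) = 126 - (41 - 1*(-114)) = 126 - (41 + 114) = 126 - 1*155 = 126 - 155 = -29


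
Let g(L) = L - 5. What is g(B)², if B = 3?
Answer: 4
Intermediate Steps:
g(L) = -5 + L
g(B)² = (-5 + 3)² = (-2)² = 4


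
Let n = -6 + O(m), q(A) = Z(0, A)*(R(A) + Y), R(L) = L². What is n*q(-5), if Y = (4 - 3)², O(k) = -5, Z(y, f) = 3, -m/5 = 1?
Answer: -858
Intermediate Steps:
m = -5 (m = -5*1 = -5)
Y = 1 (Y = 1² = 1)
q(A) = 3 + 3*A² (q(A) = 3*(A² + 1) = 3*(1 + A²) = 3 + 3*A²)
n = -11 (n = -6 - 5 = -11)
n*q(-5) = -11*(3 + 3*(-5)²) = -11*(3 + 3*25) = -11*(3 + 75) = -11*78 = -858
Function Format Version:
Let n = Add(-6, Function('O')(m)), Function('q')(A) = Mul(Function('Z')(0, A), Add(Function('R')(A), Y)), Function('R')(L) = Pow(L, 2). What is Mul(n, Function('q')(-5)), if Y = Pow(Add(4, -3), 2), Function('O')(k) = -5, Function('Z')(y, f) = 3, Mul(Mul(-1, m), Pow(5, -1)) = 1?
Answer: -858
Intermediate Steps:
m = -5 (m = Mul(-5, 1) = -5)
Y = 1 (Y = Pow(1, 2) = 1)
Function('q')(A) = Add(3, Mul(3, Pow(A, 2))) (Function('q')(A) = Mul(3, Add(Pow(A, 2), 1)) = Mul(3, Add(1, Pow(A, 2))) = Add(3, Mul(3, Pow(A, 2))))
n = -11 (n = Add(-6, -5) = -11)
Mul(n, Function('q')(-5)) = Mul(-11, Add(3, Mul(3, Pow(-5, 2)))) = Mul(-11, Add(3, Mul(3, 25))) = Mul(-11, Add(3, 75)) = Mul(-11, 78) = -858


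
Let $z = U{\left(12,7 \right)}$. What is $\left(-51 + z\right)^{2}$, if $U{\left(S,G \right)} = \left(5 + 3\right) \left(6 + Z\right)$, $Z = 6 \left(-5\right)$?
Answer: $59049$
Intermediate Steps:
$Z = -30$
$U{\left(S,G \right)} = -192$ ($U{\left(S,G \right)} = \left(5 + 3\right) \left(6 - 30\right) = 8 \left(-24\right) = -192$)
$z = -192$
$\left(-51 + z\right)^{2} = \left(-51 - 192\right)^{2} = \left(-243\right)^{2} = 59049$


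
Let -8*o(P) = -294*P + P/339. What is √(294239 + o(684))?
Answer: √16312435694/226 ≈ 565.13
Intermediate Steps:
o(P) = 99665*P/2712 (o(P) = -(-294*P + P/339)/8 = -(-99665)*P/2712 = 99665*P/2712)
√(294239 + o(684)) = √(294239 + (99665/2712)*684) = √(294239 + 5680905/226) = √(72178919/226) = √16312435694/226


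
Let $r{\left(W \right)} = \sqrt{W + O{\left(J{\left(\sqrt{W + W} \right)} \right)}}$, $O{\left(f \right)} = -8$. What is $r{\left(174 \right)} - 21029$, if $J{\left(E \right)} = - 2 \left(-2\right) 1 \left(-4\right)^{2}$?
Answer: $-21029 + \sqrt{166} \approx -21016.0$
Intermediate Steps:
$J{\left(E \right)} = 64$ ($J{\left(E \right)} = - 2 \left(\left(-2\right) 16\right) = \left(-2\right) \left(-32\right) = 64$)
$r{\left(W \right)} = \sqrt{-8 + W}$ ($r{\left(W \right)} = \sqrt{W - 8} = \sqrt{-8 + W}$)
$r{\left(174 \right)} - 21029 = \sqrt{-8 + 174} - 21029 = \sqrt{166} - 21029 = -21029 + \sqrt{166}$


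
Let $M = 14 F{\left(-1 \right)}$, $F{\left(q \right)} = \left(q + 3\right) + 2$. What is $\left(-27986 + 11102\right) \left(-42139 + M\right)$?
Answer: $710529372$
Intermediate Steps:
$F{\left(q \right)} = 5 + q$ ($F{\left(q \right)} = \left(3 + q\right) + 2 = 5 + q$)
$M = 56$ ($M = 14 \left(5 - 1\right) = 14 \cdot 4 = 56$)
$\left(-27986 + 11102\right) \left(-42139 + M\right) = \left(-27986 + 11102\right) \left(-42139 + 56\right) = \left(-16884\right) \left(-42083\right) = 710529372$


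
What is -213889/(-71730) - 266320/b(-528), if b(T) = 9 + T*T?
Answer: 500341017/246886690 ≈ 2.0266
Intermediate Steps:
b(T) = 9 + T²
-213889/(-71730) - 266320/b(-528) = -213889/(-71730) - 266320/(9 + (-528)²) = -213889*(-1/71730) - 266320/(9 + 278784) = 213889/71730 - 266320/278793 = 500341017/246886690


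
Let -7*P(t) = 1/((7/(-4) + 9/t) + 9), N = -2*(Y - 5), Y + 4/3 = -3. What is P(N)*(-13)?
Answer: 104/433 ≈ 0.24018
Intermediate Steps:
Y = -13/3 (Y = -4/3 - 3 = -13/3 ≈ -4.3333)
N = 56/3 (N = -2*(-13/3 - 5) = -2*(-28/3) = 56/3 ≈ 18.667)
P(t) = -1/(7*(29/4 + 9/t)) (P(t) = -1/(7*((7/(-4) + 9/t) + 9)) = -1/(7*((7*(-¼) + 9/t) + 9)) = -1/(7*((-7/4 + 9/t) + 9)) = -1/(7*(29/4 + 9/t)))
P(N)*(-13) = -4*56/3/(252 + 203*(56/3))*(-13) = -4*56/3/(252 + 11368/3)*(-13) = -4*56/3/12124/3*(-13) = -4*56/3*3/12124*(-13) = -8/433*(-13) = 104/433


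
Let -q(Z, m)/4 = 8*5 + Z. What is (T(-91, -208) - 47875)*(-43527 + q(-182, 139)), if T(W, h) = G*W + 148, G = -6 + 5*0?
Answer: 2026848579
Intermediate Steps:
G = -6 (G = -6 + 0 = -6)
q(Z, m) = -160 - 4*Z (q(Z, m) = -4*(8*5 + Z) = -4*(40 + Z) = -160 - 4*Z)
T(W, h) = 148 - 6*W (T(W, h) = -6*W + 148 = 148 - 6*W)
(T(-91, -208) - 47875)*(-43527 + q(-182, 139)) = ((148 - 6*(-91)) - 47875)*(-43527 + (-160 - 4*(-182))) = ((148 + 546) - 47875)*(-43527 + (-160 + 728)) = (694 - 47875)*(-43527 + 568) = -47181*(-42959) = 2026848579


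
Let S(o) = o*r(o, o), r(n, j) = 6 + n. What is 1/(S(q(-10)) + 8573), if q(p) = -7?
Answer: 1/8580 ≈ 0.00011655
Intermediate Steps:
S(o) = o*(6 + o)
1/(S(q(-10)) + 8573) = 1/(-7*(6 - 7) + 8573) = 1/(-7*(-1) + 8573) = 1/(7 + 8573) = 1/8580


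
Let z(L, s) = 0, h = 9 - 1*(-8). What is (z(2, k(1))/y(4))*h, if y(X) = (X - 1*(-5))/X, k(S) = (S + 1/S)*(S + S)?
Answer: 0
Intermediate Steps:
h = 17 (h = 9 + 8 = 17)
k(S) = 2*S*(S + 1/S) (k(S) = (S + 1/S)*(2*S) = 2*S*(S + 1/S))
y(X) = (5 + X)/X (y(X) = (X + 5)/X = (5 + X)/X)
(z(2, k(1))/y(4))*h = (0/(((5 + 4)/4)))*17 = (0/(((1/4)*9)))*17 = (0/(9/4))*17 = (0*(4/9))*17 = 0*17 = 0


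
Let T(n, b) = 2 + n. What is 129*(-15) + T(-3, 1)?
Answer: -1936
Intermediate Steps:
129*(-15) + T(-3, 1) = 129*(-15) + (2 - 3) = -1935 - 1 = -1936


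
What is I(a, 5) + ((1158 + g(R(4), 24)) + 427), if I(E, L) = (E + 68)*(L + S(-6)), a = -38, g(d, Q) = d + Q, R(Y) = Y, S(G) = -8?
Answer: 1523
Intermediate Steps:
g(d, Q) = Q + d
I(E, L) = (-8 + L)*(68 + E) (I(E, L) = (E + 68)*(L - 8) = (68 + E)*(-8 + L) = (-8 + L)*(68 + E))
I(a, 5) + ((1158 + g(R(4), 24)) + 427) = (-544 - 8*(-38) + 68*5 - 38*5) + ((1158 + (24 + 4)) + 427) = (-544 + 304 + 340 - 190) + ((1158 + 28) + 427) = -90 + (1186 + 427) = -90 + 1613 = 1523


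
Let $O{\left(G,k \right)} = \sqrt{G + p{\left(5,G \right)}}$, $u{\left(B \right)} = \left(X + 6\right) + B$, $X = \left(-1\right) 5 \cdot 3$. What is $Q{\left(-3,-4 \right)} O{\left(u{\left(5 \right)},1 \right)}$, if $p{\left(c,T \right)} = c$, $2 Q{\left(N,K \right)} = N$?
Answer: $- \frac{3}{2} \approx -1.5$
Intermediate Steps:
$Q{\left(N,K \right)} = \frac{N}{2}$
$X = -15$ ($X = \left(-5\right) 3 = -15$)
$u{\left(B \right)} = -9 + B$ ($u{\left(B \right)} = \left(-15 + 6\right) + B = -9 + B$)
$O{\left(G,k \right)} = \sqrt{5 + G}$ ($O{\left(G,k \right)} = \sqrt{G + 5} = \sqrt{5 + G}$)
$Q{\left(-3,-4 \right)} O{\left(u{\left(5 \right)},1 \right)} = \frac{1}{2} \left(-3\right) \sqrt{5 + \left(-9 + 5\right)} = - \frac{3 \sqrt{5 - 4}}{2} = - \frac{3 \sqrt{1}}{2} = \left(- \frac{3}{2}\right) 1 = - \frac{3}{2}$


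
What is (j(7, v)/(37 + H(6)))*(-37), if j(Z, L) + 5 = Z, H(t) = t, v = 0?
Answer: -74/43 ≈ -1.7209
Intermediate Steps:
j(Z, L) = -5 + Z
(j(7, v)/(37 + H(6)))*(-37) = ((-5 + 7)/(37 + 6))*(-37) = (2/43)*(-37) = -74/43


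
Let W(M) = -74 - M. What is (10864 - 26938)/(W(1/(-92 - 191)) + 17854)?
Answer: -1516314/1677247 ≈ -0.90405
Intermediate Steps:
(10864 - 26938)/(W(1/(-92 - 191)) + 17854) = (10864 - 26938)/((-74 - 1/(-92 - 191)) + 17854) = -16074/((-74 - 1/(-283)) + 17854) = -16074/((-74 - 1*(-1/283)) + 17854) = -16074/((-74 + 1/283) + 17854) = -16074/(-20941/283 + 17854) = -16074/5031741/283 = -16074*283/5031741 = -1516314/1677247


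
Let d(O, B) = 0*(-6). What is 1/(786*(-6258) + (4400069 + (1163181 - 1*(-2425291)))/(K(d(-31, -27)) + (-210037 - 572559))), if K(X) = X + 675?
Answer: -781921/3846111620289 ≈ -2.0330e-7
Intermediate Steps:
d(O, B) = 0
K(X) = 675 + X
1/(786*(-6258) + (4400069 + (1163181 - 1*(-2425291)))/(K(d(-31, -27)) + (-210037 - 572559))) = 1/(786*(-6258) + (4400069 + (1163181 - 1*(-2425291)))/((675 + 0) + (-210037 - 572559))) = 1/(-4918788 + (4400069 + (1163181 + 2425291))/(675 - 782596)) = 1/(-4918788 + (4400069 + 3588472)/(-781921)) = 1/(-4918788 + 7988541*(-1/781921)) = 1/(-4918788 - 7988541/781921) = 1/(-3846111620289/781921) = -781921/3846111620289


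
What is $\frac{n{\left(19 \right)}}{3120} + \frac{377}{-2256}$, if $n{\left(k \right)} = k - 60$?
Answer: $- \frac{1652}{9165} \approx -0.18025$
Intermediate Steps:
$n{\left(k \right)} = -60 + k$
$\frac{n{\left(19 \right)}}{3120} + \frac{377}{-2256} = \frac{-60 + 19}{3120} + \frac{377}{-2256} = \left(-41\right) \frac{1}{3120} + 377 \left(- \frac{1}{2256}\right) = - \frac{41}{3120} - \frac{377}{2256} = - \frac{1652}{9165}$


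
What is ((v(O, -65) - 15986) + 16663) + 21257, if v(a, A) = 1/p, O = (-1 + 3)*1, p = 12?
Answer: 263209/12 ≈ 21934.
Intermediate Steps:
O = 2 (O = 2*1 = 2)
v(a, A) = 1/12
((v(O, -65) - 15986) + 16663) + 21257 = ((1/12 - 15986) + 16663) + 21257 = (-191831/12 + 16663) + 21257 = 8125/12 + 21257 = 263209/12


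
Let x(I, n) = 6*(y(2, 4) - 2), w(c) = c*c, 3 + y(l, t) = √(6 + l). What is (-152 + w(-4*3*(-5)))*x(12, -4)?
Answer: -103440 + 41376*√2 ≈ -44926.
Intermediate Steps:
y(l, t) = -3 + √(6 + l)
w(c) = c²
x(I, n) = -30 + 12*√2 (x(I, n) = 6*((-3 + √(6 + 2)) - 2) = 6*((-3 + √8) - 2) = 6*((-3 + 2*√2) - 2) = 6*(-5 + 2*√2) = -30 + 12*√2)
(-152 + w(-4*3*(-5)))*x(12, -4) = (-152 + (-4*3*(-5))²)*(-30 + 12*√2) = (-152 + (-12*(-5))²)*(-30 + 12*√2) = (-152 + 60²)*(-30 + 12*√2) = (-152 + 3600)*(-30 + 12*√2) = 3448*(-30 + 12*√2) = -103440 + 41376*√2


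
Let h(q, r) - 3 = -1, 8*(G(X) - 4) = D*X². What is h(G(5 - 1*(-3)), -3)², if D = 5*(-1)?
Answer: 4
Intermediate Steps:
D = -5
G(X) = 4 - 5*X²/8 (G(X) = 4 + (-5*X²)/8 = 4 - 5*X²/8)
h(q, r) = 2 (h(q, r) = 3 - 1 = 2)
h(G(5 - 1*(-3)), -3)² = 2² = 4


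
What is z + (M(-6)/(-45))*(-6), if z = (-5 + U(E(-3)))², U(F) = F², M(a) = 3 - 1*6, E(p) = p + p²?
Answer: 4803/5 ≈ 960.60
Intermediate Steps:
M(a) = -3 (M(a) = 3 - 6 = -3)
z = 961 (z = (-5 + (-3*(1 - 3))²)² = (-5 + (-3*(-2))²)² = (-5 + 6²)² = (-5 + 36)² = 31² = 961)
z + (M(-6)/(-45))*(-6) = 961 - 3/(-45)*(-6) = 961 - 3*(-1/45)*(-6) = 961 + (1/15)*(-6) = 961 - ⅖ = 4803/5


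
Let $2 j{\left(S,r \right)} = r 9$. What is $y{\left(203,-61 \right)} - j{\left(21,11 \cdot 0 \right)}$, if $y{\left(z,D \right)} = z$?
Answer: $203$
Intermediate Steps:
$j{\left(S,r \right)} = \frac{9 r}{2}$ ($j{\left(S,r \right)} = \frac{r 9}{2} = \frac{9 r}{2}$)
$y{\left(203,-61 \right)} - j{\left(21,11 \cdot 0 \right)} = 203 - \frac{9 \cdot 11 \cdot 0}{2} = 203 - \frac{9}{2} \cdot 0 = 203 - 0 = 203 + 0 = 203$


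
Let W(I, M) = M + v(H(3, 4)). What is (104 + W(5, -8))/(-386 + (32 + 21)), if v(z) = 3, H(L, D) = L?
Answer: -11/37 ≈ -0.29730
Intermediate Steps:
W(I, M) = 3 + M (W(I, M) = M + 3 = 3 + M)
(104 + W(5, -8))/(-386 + (32 + 21)) = (104 + (3 - 8))/(-386 + (32 + 21)) = (104 - 5)/(-386 + 53) = 99/(-333) = 99*(-1/333) = -11/37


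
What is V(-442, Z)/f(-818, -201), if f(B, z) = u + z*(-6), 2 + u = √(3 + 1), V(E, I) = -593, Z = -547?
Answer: -593/1206 ≈ -0.49171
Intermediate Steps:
u = 0 (u = -2 + √(3 + 1) = -2 + √4 = -2 + 2 = 0)
f(B, z) = -6*z (f(B, z) = 0 + z*(-6) = 0 - 6*z = -6*z)
V(-442, Z)/f(-818, -201) = -593/((-6*(-201))) = -593/1206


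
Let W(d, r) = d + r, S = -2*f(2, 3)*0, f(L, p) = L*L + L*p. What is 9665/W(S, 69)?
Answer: 9665/69 ≈ 140.07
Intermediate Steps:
f(L, p) = L² + L*p
S = 0 (S = -4*(2 + 3)*0 = -4*5*0 = -2*10*0 = -20*0 = 0)
9665/W(S, 69) = 9665/(0 + 69) = 9665/69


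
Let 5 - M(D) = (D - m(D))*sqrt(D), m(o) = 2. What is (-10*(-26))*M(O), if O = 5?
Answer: 1300 - 780*sqrt(5) ≈ -444.13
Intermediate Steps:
M(D) = 5 - sqrt(D)*(-2 + D) (M(D) = 5 - (D - 1*2)*sqrt(D) = 5 - (D - 2)*sqrt(D) = 5 - (-2 + D)*sqrt(D) = 5 - sqrt(D)*(-2 + D))
(-10*(-26))*M(O) = (-10*(-26))*(5 - 5**(3/2) + 2*sqrt(5)) = 260*(5 - 5*sqrt(5) + 2*sqrt(5)) = 260*(5 - 3*sqrt(5)) = 1300 - 780*sqrt(5)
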